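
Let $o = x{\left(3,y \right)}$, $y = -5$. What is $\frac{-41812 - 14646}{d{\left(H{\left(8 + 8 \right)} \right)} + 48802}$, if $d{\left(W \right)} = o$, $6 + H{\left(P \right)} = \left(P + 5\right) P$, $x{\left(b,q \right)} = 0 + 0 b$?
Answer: $- \frac{28229}{24401} \approx -1.1569$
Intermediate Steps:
$x{\left(b,q \right)} = 0$ ($x{\left(b,q \right)} = 0 + 0 = 0$)
$o = 0$
$H{\left(P \right)} = -6 + P \left(5 + P\right)$ ($H{\left(P \right)} = -6 + \left(P + 5\right) P = -6 + \left(5 + P\right) P = -6 + P \left(5 + P\right)$)
$d{\left(W \right)} = 0$
$\frac{-41812 - 14646}{d{\left(H{\left(8 + 8 \right)} \right)} + 48802} = \frac{-41812 - 14646}{0 + 48802} = - \frac{56458}{48802} = \left(-56458\right) \frac{1}{48802} = - \frac{28229}{24401}$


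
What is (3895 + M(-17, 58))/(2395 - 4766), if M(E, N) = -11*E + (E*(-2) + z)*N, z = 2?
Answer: -6170/2371 ≈ -2.6023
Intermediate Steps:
M(E, N) = -11*E + N*(2 - 2*E) (M(E, N) = -11*E + (E*(-2) + 2)*N = -11*E + (-2*E + 2)*N = -11*E + (2 - 2*E)*N = -11*E + N*(2 - 2*E))
(3895 + M(-17, 58))/(2395 - 4766) = (3895 + (-11*(-17) + 2*58 - 2*(-17)*58))/(2395 - 4766) = (3895 + (187 + 116 + 1972))/(-2371) = (3895 + 2275)*(-1/2371) = 6170*(-1/2371) = -6170/2371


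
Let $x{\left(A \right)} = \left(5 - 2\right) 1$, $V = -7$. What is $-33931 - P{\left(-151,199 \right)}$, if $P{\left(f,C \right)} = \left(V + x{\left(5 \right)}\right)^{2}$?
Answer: $-33947$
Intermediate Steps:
$x{\left(A \right)} = 3$ ($x{\left(A \right)} = 3 \cdot 1 = 3$)
$P{\left(f,C \right)} = 16$ ($P{\left(f,C \right)} = \left(-7 + 3\right)^{2} = \left(-4\right)^{2} = 16$)
$-33931 - P{\left(-151,199 \right)} = -33931 - 16 = -33947$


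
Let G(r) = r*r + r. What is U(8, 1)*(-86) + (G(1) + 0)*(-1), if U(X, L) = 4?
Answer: -346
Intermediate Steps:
G(r) = r + r² (G(r) = r² + r = r + r²)
U(8, 1)*(-86) + (G(1) + 0)*(-1) = 4*(-86) + (1*(1 + 1) + 0)*(-1) = -344 + (1*2 + 0)*(-1) = -344 + (2 + 0)*(-1) = -344 + 2*(-1) = -344 - 2 = -346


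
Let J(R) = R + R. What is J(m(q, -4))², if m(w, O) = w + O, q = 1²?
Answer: 36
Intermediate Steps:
q = 1
m(w, O) = O + w
J(R) = 2*R
J(m(q, -4))² = (2*(-4 + 1))² = (2*(-3))² = (-6)² = 36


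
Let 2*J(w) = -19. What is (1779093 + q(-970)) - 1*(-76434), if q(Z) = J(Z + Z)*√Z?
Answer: 1855527 - 19*I*√970/2 ≈ 1.8555e+6 - 295.88*I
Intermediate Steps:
J(w) = -19/2 (J(w) = (½)*(-19) = -19/2)
q(Z) = -19*√Z/2
(1779093 + q(-970)) - 1*(-76434) = (1779093 - 19*I*√970/2) - 1*(-76434) = (1779093 - 19*I*√970/2) + 76434 = 1855527 - 19*I*√970/2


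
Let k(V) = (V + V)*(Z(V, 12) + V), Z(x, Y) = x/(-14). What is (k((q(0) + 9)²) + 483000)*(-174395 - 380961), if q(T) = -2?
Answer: -270713280404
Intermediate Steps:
Z(x, Y) = -x/14 (Z(x, Y) = x*(-1/14) = -x/14)
k(V) = 13*V²/7 (k(V) = (V + V)*(-V/14 + V) = (2*V)*(13*V/14) = 13*V²/7)
(k((q(0) + 9)²) + 483000)*(-174395 - 380961) = (13*((-2 + 9)²)²/7 + 483000)*(-174395 - 380961) = (13*(7²)²/7 + 483000)*(-555356) = ((13/7)*49² + 483000)*(-555356) = ((13/7)*2401 + 483000)*(-555356) = (4459 + 483000)*(-555356) = 487459*(-555356) = -270713280404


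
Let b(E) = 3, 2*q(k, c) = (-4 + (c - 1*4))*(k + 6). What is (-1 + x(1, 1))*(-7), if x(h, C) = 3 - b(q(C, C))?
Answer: 7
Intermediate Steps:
q(k, c) = (-8 + c)*(6 + k)/2 (q(k, c) = ((-4 + (c - 1*4))*(k + 6))/2 = ((-4 + (c - 4))*(6 + k))/2 = ((-4 + (-4 + c))*(6 + k))/2 = ((-8 + c)*(6 + k))/2 = (-8 + c)*(6 + k)/2)
x(h, C) = 0 (x(h, C) = 3 - 1*3 = 3 - 3 = 0)
(-1 + x(1, 1))*(-7) = (-1 + 0)*(-7) = -1*(-7) = 7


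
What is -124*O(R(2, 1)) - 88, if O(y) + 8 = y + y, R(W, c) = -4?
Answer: 1896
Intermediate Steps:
O(y) = -8 + 2*y (O(y) = -8 + (y + y) = -8 + 2*y)
-124*O(R(2, 1)) - 88 = -124*(-8 + 2*(-4)) - 88 = -124*(-8 - 8) - 88 = -124*(-16) - 88 = 1984 - 88 = 1896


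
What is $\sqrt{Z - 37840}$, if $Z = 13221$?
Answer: $i \sqrt{24619} \approx 156.9 i$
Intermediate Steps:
$\sqrt{Z - 37840} = \sqrt{13221 - 37840} = \sqrt{-24619} = i \sqrt{24619}$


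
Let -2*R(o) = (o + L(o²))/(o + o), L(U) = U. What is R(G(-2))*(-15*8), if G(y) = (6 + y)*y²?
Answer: 510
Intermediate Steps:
G(y) = y²*(6 + y)
R(o) = -(o + o²)/(4*o) (R(o) = -(o + o²)/(2*(o + o)) = -(o + o²)/(2*(2*o)) = -(o + o²)*1/(2*o)/2 = -(o + o²)/(4*o))
R(G(-2))*(-15*8) = (-¼ - (-2)²*(6 - 2)/4)*(-15*8) = (-¼ - 4)*(-120) = -17/4*(-120) = 510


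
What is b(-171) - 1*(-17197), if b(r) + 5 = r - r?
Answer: 17192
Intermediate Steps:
b(r) = -5 (b(r) = -5 + (r - r) = -5 + 0 = -5)
b(-171) - 1*(-17197) = -5 - 1*(-17197) = -5 + 17197 = 17192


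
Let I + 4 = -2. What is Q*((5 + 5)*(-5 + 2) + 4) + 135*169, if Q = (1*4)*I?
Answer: 23439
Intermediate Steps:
I = -6 (I = -4 - 2 = -6)
Q = -24 (Q = (1*4)*(-6) = 4*(-6) = -24)
Q*((5 + 5)*(-5 + 2) + 4) + 135*169 = -24*((5 + 5)*(-5 + 2) + 4) + 135*169 = -24*(10*(-3) + 4) + 22815 = -24*(-30 + 4) + 22815 = -24*(-26) + 22815 = 624 + 22815 = 23439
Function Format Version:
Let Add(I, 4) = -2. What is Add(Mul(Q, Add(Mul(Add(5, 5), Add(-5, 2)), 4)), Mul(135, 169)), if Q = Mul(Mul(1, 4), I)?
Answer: 23439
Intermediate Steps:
I = -6 (I = Add(-4, -2) = -6)
Q = -24 (Q = Mul(Mul(1, 4), -6) = Mul(4, -6) = -24)
Add(Mul(Q, Add(Mul(Add(5, 5), Add(-5, 2)), 4)), Mul(135, 169)) = Add(Mul(-24, Add(Mul(Add(5, 5), Add(-5, 2)), 4)), Mul(135, 169)) = Add(Mul(-24, Add(Mul(10, -3), 4)), 22815) = Add(Mul(-24, Add(-30, 4)), 22815) = Add(Mul(-24, -26), 22815) = Add(624, 22815) = 23439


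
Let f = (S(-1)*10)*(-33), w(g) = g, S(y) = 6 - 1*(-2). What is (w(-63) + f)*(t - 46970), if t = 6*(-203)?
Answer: 130252164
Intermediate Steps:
S(y) = 8 (S(y) = 6 + 2 = 8)
t = -1218
f = -2640 (f = (8*10)*(-33) = 80*(-33) = -2640)
(w(-63) + f)*(t - 46970) = (-63 - 2640)*(-1218 - 46970) = -2703*(-48188) = 130252164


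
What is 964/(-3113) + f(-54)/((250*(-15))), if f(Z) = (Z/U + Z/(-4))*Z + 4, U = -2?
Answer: 3180679/11673750 ≈ 0.27246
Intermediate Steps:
f(Z) = 4 - 3*Z²/4 (f(Z) = (Z/(-2) + Z/(-4))*Z + 4 = (Z*(-½) + Z*(-¼))*Z + 4 = (-Z/2 - Z/4)*Z + 4 = (-3*Z/4)*Z + 4 = -3*Z²/4 + 4 = 4 - 3*Z²/4)
964/(-3113) + f(-54)/((250*(-15))) = 964/(-3113) + (4 - ¾*(-54)²)/((250*(-15))) = 964*(-1/3113) + (4 - ¾*2916)/(-3750) = -964/3113 + (4 - 2187)*(-1/3750) = -964/3113 - 2183*(-1/3750) = -964/3113 + 2183/3750 = 3180679/11673750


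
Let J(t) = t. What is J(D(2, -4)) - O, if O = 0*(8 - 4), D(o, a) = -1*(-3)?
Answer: 3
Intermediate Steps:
D(o, a) = 3
O = 0 (O = 0*4 = 0)
J(D(2, -4)) - O = 3 - 1*0 = 3 + 0 = 3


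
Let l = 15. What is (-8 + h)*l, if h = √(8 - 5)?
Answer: -120 + 15*√3 ≈ -94.019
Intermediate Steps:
h = √3 ≈ 1.7320
(-8 + h)*l = (-8 + √3)*15 = -120 + 15*√3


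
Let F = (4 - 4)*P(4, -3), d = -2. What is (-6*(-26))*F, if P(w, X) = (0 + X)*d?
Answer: 0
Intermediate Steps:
P(w, X) = -2*X (P(w, X) = (0 + X)*(-2) = X*(-2) = -2*X)
F = 0 (F = (4 - 4)*(-2*(-3)) = 0*6 = 0)
(-6*(-26))*F = -6*(-26)*0 = 156*0 = 0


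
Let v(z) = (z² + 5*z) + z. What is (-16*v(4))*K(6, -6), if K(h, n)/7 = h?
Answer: -26880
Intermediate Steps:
K(h, n) = 7*h
v(z) = z² + 6*z
(-16*v(4))*K(6, -6) = (-64*(6 + 4))*(7*6) = -64*10*42 = -16*40*42 = -640*42 = -26880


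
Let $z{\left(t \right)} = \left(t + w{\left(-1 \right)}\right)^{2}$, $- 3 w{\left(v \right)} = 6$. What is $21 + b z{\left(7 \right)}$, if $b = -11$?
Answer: $-254$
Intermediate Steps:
$w{\left(v \right)} = -2$ ($w{\left(v \right)} = \left(- \frac{1}{3}\right) 6 = -2$)
$z{\left(t \right)} = \left(-2 + t\right)^{2}$ ($z{\left(t \right)} = \left(t - 2\right)^{2} = \left(-2 + t\right)^{2}$)
$21 + b z{\left(7 \right)} = 21 - 11 \left(-2 + 7\right)^{2} = 21 - 11 \cdot 5^{2} = 21 - 275 = -254$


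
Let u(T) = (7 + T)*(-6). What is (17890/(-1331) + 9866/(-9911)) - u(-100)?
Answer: -686483574/1199231 ≈ -572.44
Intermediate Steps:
u(T) = -42 - 6*T
(17890/(-1331) + 9866/(-9911)) - u(-100) = (17890/(-1331) + 9866/(-9911)) - (-42 - 6*(-100)) = (17890*(-1/1331) + 9866*(-1/9911)) - (-42 + 600) = (-17890/1331 - 9866/9911) - 1*558 = -17312676/1199231 - 558 = -686483574/1199231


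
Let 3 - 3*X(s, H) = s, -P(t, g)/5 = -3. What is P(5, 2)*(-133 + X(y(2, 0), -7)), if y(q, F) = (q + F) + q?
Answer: -2000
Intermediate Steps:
P(t, g) = 15 (P(t, g) = -5*(-3) = 15)
y(q, F) = F + 2*q (y(q, F) = (F + q) + q = F + 2*q)
X(s, H) = 1 - s/3
P(5, 2)*(-133 + X(y(2, 0), -7)) = 15*(-133 + (1 - (0 + 2*2)/3)) = 15*(-133 + (1 - (0 + 4)/3)) = 15*(-133 + (1 - ⅓*4)) = 15*(-133 + (1 - 4/3)) = 15*(-133 - ⅓) = 15*(-400/3) = -2000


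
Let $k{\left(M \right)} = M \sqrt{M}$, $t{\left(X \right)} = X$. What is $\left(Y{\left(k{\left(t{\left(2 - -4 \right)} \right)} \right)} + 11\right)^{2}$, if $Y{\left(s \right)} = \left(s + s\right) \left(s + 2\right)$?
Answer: $199705 + 21264 \sqrt{6} \approx 2.5179 \cdot 10^{5}$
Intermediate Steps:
$k{\left(M \right)} = M^{\frac{3}{2}}$
$Y{\left(s \right)} = 2 s \left(2 + s\right)$
$\left(Y{\left(k{\left(t{\left(2 - -4 \right)} \right)} \right)} + 11\right)^{2} = \left(2 \left(2 - -4\right)^{\frac{3}{2}} \left(2 + \left(2 - -4\right)^{\frac{3}{2}}\right) + 11\right)^{2} = \left(2 \left(2 + 4\right)^{\frac{3}{2}} \left(2 + \left(2 + 4\right)^{\frac{3}{2}}\right) + 11\right)^{2} = \left(2 \cdot 6^{\frac{3}{2}} \left(2 + 6^{\frac{3}{2}}\right) + 11\right)^{2} = \left(2 \cdot 6 \sqrt{6} \left(2 + 6 \sqrt{6}\right) + 11\right)^{2} = \left(12 \sqrt{6} \left(2 + 6 \sqrt{6}\right) + 11\right)^{2} = \left(11 + 12 \sqrt{6} \left(2 + 6 \sqrt{6}\right)\right)^{2}$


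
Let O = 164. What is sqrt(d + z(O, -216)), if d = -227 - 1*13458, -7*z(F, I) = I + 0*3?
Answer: I*sqrt(669053)/7 ≈ 116.85*I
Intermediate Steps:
z(F, I) = -I/7 (z(F, I) = -(I + 0*3)/7 = -(I + 0)/7 = -I/7)
d = -13685 (d = -227 - 13458 = -13685)
sqrt(d + z(O, -216)) = sqrt(-13685 - 1/7*(-216)) = sqrt(-13685 + 216/7) = sqrt(-95579/7) = I*sqrt(669053)/7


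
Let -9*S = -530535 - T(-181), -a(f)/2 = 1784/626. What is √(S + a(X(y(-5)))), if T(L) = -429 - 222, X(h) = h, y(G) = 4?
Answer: 2*√1441866113/313 ≈ 242.63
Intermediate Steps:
T(L) = -651
a(f) = -1784/313 (a(f) = -3568/626 = -2*892/313 = -1784/313)
S = 58876 (S = -(-530535 - 1*(-651))/9 = -(-530535 + 651)/9 = -⅑*(-529884) = 58876)
√(S + a(X(y(-5)))) = √(58876 - 1784/313) = √(18426404/313) = 2*√1441866113/313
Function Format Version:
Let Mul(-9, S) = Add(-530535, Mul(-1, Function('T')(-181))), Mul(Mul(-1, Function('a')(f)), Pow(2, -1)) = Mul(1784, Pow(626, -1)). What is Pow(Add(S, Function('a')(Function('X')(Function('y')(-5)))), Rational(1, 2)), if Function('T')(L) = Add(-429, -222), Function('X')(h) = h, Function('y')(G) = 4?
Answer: Mul(Rational(2, 313), Pow(1441866113, Rational(1, 2))) ≈ 242.63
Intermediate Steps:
Function('T')(L) = -651
Function('a')(f) = Rational(-1784, 313) (Function('a')(f) = Mul(-2, Mul(1784, Pow(626, -1))) = Mul(-2, Mul(1784, Rational(1, 626))) = Mul(-2, Rational(892, 313)) = Rational(-1784, 313))
S = 58876 (S = Mul(Rational(-1, 9), Add(-530535, Mul(-1, -651))) = Mul(Rational(-1, 9), Add(-530535, 651)) = Mul(Rational(-1, 9), -529884) = 58876)
Pow(Add(S, Function('a')(Function('X')(Function('y')(-5)))), Rational(1, 2)) = Pow(Add(58876, Rational(-1784, 313)), Rational(1, 2)) = Pow(Rational(18426404, 313), Rational(1, 2)) = Mul(Rational(2, 313), Pow(1441866113, Rational(1, 2)))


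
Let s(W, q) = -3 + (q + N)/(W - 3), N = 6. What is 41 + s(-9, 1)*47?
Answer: -1529/12 ≈ -127.42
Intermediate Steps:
s(W, q) = -3 + (6 + q)/(-3 + W) (s(W, q) = -3 + (q + 6)/(W - 3) = -3 + (6 + q)/(-3 + W))
41 + s(-9, 1)*47 = 41 + ((15 + 1 - 3*(-9))/(-3 - 9))*47 = 41 + ((15 + 1 + 27)/(-12))*47 = 41 - 1/12*43*47 = 41 - 43/12*47 = 41 - 2021/12 = -1529/12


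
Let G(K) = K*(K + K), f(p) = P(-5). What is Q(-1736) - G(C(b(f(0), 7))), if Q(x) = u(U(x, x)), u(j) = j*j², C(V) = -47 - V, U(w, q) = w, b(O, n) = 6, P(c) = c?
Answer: -5231781874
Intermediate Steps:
f(p) = -5
u(j) = j³
Q(x) = x³
G(K) = 2*K² (G(K) = K*(2*K) = 2*K²)
Q(-1736) - G(C(b(f(0), 7))) = (-1736)³ - 2*(-47 - 1*6)² = -5231776256 - 2*(-47 - 6)² = -5231776256 - 2*(-53)² = -5231776256 - 2*2809 = -5231776256 - 1*5618 = -5231776256 - 5618 = -5231781874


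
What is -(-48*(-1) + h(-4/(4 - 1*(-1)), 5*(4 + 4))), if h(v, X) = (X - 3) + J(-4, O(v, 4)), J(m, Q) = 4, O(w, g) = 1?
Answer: -89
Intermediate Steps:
h(v, X) = 1 + X (h(v, X) = (X - 3) + 4 = (-3 + X) + 4 = 1 + X)
-(-48*(-1) + h(-4/(4 - 1*(-1)), 5*(4 + 4))) = -(-48*(-1) + (1 + 5*(4 + 4))) = -(48 + (1 + 5*8)) = -(48 + (1 + 40)) = -(48 + 41) = -1*89 = -89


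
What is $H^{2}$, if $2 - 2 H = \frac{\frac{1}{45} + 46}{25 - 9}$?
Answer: $\frac{398161}{2073600} \approx 0.19201$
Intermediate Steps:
$H = - \frac{631}{1440}$ ($H = 1 - \frac{\left(\frac{1}{45} + 46\right) \frac{1}{25 - 9}}{2} = 1 - \frac{\left(\frac{1}{45} + 46\right) \frac{1}{16}}{2} = 1 - \frac{\frac{2071}{45} \cdot \frac{1}{16}}{2} = 1 - \frac{2071}{1440} = - \frac{631}{1440} \approx -0.43819$)
$H^{2} = \left(- \frac{631}{1440}\right)^{2} = \frac{398161}{2073600}$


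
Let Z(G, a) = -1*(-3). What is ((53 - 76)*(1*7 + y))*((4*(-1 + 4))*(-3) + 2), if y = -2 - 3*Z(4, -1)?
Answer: -3128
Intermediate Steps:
Z(G, a) = 3
y = -11 (y = -2 - 3*3 = -2 - 9 = -11)
((53 - 76)*(1*7 + y))*((4*(-1 + 4))*(-3) + 2) = ((53 - 76)*(1*7 - 11))*((4*(-1 + 4))*(-3) + 2) = (-23*(7 - 11))*((4*3)*(-3) + 2) = (-23*(-4))*(12*(-3) + 2) = 92*(-36 + 2) = 92*(-34) = -3128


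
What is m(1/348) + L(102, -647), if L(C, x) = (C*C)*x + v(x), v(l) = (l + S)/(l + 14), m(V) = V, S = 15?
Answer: -494272284541/73428 ≈ -6.7314e+6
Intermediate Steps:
v(l) = (15 + l)/(14 + l) (v(l) = (l + 15)/(l + 14) = (15 + l)/(14 + l))
L(C, x) = x*C**2 + (15 + x)/(14 + x) (L(C, x) = (C*C)*x + (15 + x)/(14 + x) = C**2*x + (15 + x)/(14 + x) = x*C**2 + (15 + x)/(14 + x))
m(1/348) + L(102, -647) = 1/348 + (15 - 647 - 647*102**2*(14 - 647))/(14 - 647) = 1/348 + (15 - 647 - 647*10404*(-633))/(-633) = 1/348 - (15 - 647 + 4260968604)/633 = 1/348 - 1/633*4260967972 = 1/348 - 4260967972/633 = -494272284541/73428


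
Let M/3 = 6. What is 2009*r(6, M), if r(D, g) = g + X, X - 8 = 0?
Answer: 52234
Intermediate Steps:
M = 18 (M = 3*6 = 18)
X = 8 (X = 8 + 0 = 8)
r(D, g) = 8 + g (r(D, g) = g + 8 = 8 + g)
2009*r(6, M) = 2009*(8 + 18) = 2009*26 = 52234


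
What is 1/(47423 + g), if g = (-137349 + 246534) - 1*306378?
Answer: -1/149770 ≈ -6.6769e-6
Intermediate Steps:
g = -197193 (g = 109185 - 306378 = -197193)
1/(47423 + g) = 1/(47423 - 197193) = 1/(-149770) = -1/149770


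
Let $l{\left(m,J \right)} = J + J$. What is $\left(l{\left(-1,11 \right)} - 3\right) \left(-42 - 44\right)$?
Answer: $-1634$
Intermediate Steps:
$l{\left(m,J \right)} = 2 J$
$\left(l{\left(-1,11 \right)} - 3\right) \left(-42 - 44\right) = \left(2 \cdot 11 - 3\right) \left(-42 - 44\right) = \left(22 - 3\right) \left(-42 - 44\right) = 19 \left(-86\right) = -1634$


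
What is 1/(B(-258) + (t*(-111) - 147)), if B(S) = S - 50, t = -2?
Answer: -1/233 ≈ -0.0042918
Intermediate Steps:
B(S) = -50 + S
1/(B(-258) + (t*(-111) - 147)) = 1/((-50 - 258) + (-2*(-111) - 147)) = 1/(-308 + (222 - 147)) = 1/(-308 + 75) = 1/(-233) = -1/233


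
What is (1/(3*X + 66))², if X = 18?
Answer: 1/14400 ≈ 6.9444e-5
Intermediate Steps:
(1/(3*X + 66))² = (1/(3*18 + 66))² = (1/(54 + 66))² = (1/120)² = 1/14400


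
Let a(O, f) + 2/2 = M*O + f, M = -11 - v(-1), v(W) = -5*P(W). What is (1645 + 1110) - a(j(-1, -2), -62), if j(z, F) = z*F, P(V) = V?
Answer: 2850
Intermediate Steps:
v(W) = -5*W
j(z, F) = F*z
M = -16 (M = -11 - (-5)*(-1) = -11 - 1*5 = -11 - 5 = -16)
a(O, f) = -1 + f - 16*O (a(O, f) = -1 + (-16*O + f) = -1 + (f - 16*O) = -1 + f - 16*O)
(1645 + 1110) - a(j(-1, -2), -62) = (1645 + 1110) - (-1 - 62 - (-32)*(-1)) = 2755 - (-1 - 62 - 16*2) = 2755 - (-1 - 62 - 32) = 2755 - 1*(-95) = 2755 + 95 = 2850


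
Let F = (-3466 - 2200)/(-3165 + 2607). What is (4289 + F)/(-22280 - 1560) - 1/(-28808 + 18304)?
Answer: -393516203/2183308920 ≈ -0.18024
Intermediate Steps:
F = 2833/279 (F = -5666/(-558) = -5666*(-1/558) = 2833/279 ≈ 10.154)
(4289 + F)/(-22280 - 1560) - 1/(-28808 + 18304) = (4289 + 2833/279)/(-22280 - 1560) - 1/(-28808 + 18304) = (1199464/279)/(-23840) - 1/(-10504) = (1199464/279)*(-1/23840) - 1*(-1/10504) = -149933/831420 + 1/10504 = -393516203/2183308920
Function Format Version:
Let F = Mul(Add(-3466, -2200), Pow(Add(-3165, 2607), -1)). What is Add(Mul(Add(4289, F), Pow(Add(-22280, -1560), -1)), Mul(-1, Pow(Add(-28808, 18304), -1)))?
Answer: Rational(-393516203, 2183308920) ≈ -0.18024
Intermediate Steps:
F = Rational(2833, 279) (F = Mul(-5666, Pow(-558, -1)) = Mul(-5666, Rational(-1, 558)) = Rational(2833, 279) ≈ 10.154)
Add(Mul(Add(4289, F), Pow(Add(-22280, -1560), -1)), Mul(-1, Pow(Add(-28808, 18304), -1))) = Add(Mul(Add(4289, Rational(2833, 279)), Pow(Add(-22280, -1560), -1)), Mul(-1, Pow(Add(-28808, 18304), -1))) = Add(Mul(Rational(1199464, 279), Pow(-23840, -1)), Mul(-1, Pow(-10504, -1))) = Add(Mul(Rational(1199464, 279), Rational(-1, 23840)), Mul(-1, Rational(-1, 10504))) = Add(Rational(-149933, 831420), Rational(1, 10504)) = Rational(-393516203, 2183308920)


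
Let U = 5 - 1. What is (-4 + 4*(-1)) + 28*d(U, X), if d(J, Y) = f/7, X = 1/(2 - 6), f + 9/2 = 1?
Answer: -22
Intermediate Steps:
f = -7/2 (f = -9/2 + 1 = -7/2 ≈ -3.5000)
X = -¼ (X = 1/(-4) = -¼ ≈ -0.25000)
U = 4
d(J, Y) = -½ (d(J, Y) = -7/2/7 = -7/2*⅐ = -½)
(-4 + 4*(-1)) + 28*d(U, X) = (-4 + 4*(-1)) + 28*(-½) = (-4 - 4) - 14 = -8 - 14 = -22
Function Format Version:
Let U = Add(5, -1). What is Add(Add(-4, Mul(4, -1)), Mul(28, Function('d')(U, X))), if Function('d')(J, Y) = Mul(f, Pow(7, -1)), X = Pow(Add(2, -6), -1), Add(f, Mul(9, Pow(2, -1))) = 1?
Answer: -22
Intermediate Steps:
f = Rational(-7, 2) (f = Add(Rational(-9, 2), 1) = Rational(-7, 2) ≈ -3.5000)
X = Rational(-1, 4) (X = Pow(-4, -1) = Rational(-1, 4) ≈ -0.25000)
U = 4
Function('d')(J, Y) = Rational(-1, 2) (Function('d')(J, Y) = Mul(Rational(-7, 2), Pow(7, -1)) = Mul(Rational(-7, 2), Rational(1, 7)) = Rational(-1, 2))
Add(Add(-4, Mul(4, -1)), Mul(28, Function('d')(U, X))) = Add(Add(-4, Mul(4, -1)), Mul(28, Rational(-1, 2))) = Add(Add(-4, -4), -14) = Add(-8, -14) = -22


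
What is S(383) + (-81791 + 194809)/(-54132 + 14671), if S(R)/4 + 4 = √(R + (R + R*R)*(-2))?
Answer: -744394/39461 + 4*I*√293761 ≈ -18.864 + 2168.0*I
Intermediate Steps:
S(R) = -16 + 4*√(-R - 2*R²) (S(R) = -16 + 4*√(R + (R + R*R)*(-2)) = -16 + 4*√(R + (R + R²)*(-2)) = -16 + 4*√(R + (-2*R - 2*R²)) = -16 + 4*√(-R - 2*R²))
S(383) + (-81791 + 194809)/(-54132 + 14671) = (-16 + 4*√(-1*383*(1 + 2*383))) + (-81791 + 194809)/(-54132 + 14671) = (-16 + 4*√(-1*383*(1 + 766))) + 113018/(-39461) = (-16 + 4*√(-1*383*767)) + 113018*(-1/39461) = (-16 + 4*√(-293761)) - 113018/39461 = (-16 + 4*(I*√293761)) - 113018/39461 = (-16 + 4*I*√293761) - 113018/39461 = -744394/39461 + 4*I*√293761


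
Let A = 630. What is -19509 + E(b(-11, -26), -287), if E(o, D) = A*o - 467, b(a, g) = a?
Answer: -26906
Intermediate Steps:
E(o, D) = -467 + 630*o (E(o, D) = 630*o - 467 = -467 + 630*o)
-19509 + E(b(-11, -26), -287) = -19509 + (-467 + 630*(-11)) = -19509 + (-467 - 6930) = -19509 - 7397 = -26906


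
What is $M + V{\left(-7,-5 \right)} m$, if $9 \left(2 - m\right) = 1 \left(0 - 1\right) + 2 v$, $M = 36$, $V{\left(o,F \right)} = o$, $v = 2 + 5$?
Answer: $\frac{289}{9} \approx 32.111$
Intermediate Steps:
$v = 7$
$m = \frac{5}{9}$ ($m = 2 - \frac{1 \left(0 - 1\right) + 2 \cdot 7}{9} = 2 - \frac{1 \left(-1\right) + 14}{9} = 2 - \frac{-1 + 14}{9} = 2 - \frac{13}{9} = \frac{5}{9} \approx 0.55556$)
$M + V{\left(-7,-5 \right)} m = 36 - \frac{35}{9} = \frac{289}{9}$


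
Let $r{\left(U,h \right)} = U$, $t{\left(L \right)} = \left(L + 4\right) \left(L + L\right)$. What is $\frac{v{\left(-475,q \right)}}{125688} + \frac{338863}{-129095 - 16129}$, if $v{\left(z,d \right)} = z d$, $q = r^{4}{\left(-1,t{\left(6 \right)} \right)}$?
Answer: $- \frac{444374939}{190134522} \approx -2.3372$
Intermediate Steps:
$t{\left(L \right)} = 2 L \left(4 + L\right)$ ($t{\left(L \right)} = \left(4 + L\right) 2 L = 2 L \left(4 + L\right)$)
$q = 1$ ($q = \left(-1\right)^{4} = 1$)
$v{\left(z,d \right)} = d z$
$\frac{v{\left(-475,q \right)}}{125688} + \frac{338863}{-129095 - 16129} = \frac{1 \left(-475\right)}{125688} + \frac{338863}{-129095 - 16129} = \left(-475\right) \frac{1}{125688} + \frac{338863}{-129095 - 16129} = - \frac{475}{125688} + \frac{338863}{-145224} = - \frac{475}{125688} + 338863 \left(- \frac{1}{145224}\right) = - \frac{475}{125688} - \frac{338863}{145224} = - \frac{444374939}{190134522}$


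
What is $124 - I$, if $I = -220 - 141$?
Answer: $485$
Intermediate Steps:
$I = -361$
$124 - I = 124 - -361 = 124 + 361 = 485$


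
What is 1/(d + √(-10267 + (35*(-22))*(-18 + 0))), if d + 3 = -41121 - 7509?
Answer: -48633/2365165096 - √3593/2365165096 ≈ -2.0588e-5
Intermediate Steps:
d = -48633 (d = -3 + (-41121 - 7509) = -3 - 48630 = -48633)
1/(d + √(-10267 + (35*(-22))*(-18 + 0))) = 1/(-48633 + √(-10267 + (35*(-22))*(-18 + 0))) = 1/(-48633 + √(-10267 - 770*(-18))) = 1/(-48633 + √(-10267 + 13860)) = 1/(-48633 + √3593)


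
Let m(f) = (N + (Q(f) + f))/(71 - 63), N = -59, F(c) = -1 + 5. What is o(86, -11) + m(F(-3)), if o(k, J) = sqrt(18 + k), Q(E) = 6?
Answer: -49/8 + 2*sqrt(26) ≈ 4.0730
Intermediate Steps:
F(c) = 4
m(f) = -53/8 + f/8 (m(f) = (-59 + (6 + f))/(71 - 63) = (-53 + f)/8 = (-53 + f)*(1/8) = -53/8 + f/8)
o(86, -11) + m(F(-3)) = sqrt(18 + 86) + (-53/8 + (1/8)*4) = sqrt(104) + (-53/8 + 1/2) = 2*sqrt(26) - 49/8 = -49/8 + 2*sqrt(26)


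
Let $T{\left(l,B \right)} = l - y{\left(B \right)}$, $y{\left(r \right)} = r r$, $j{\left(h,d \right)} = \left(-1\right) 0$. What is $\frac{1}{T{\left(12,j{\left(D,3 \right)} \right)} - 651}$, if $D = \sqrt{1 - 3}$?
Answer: $- \frac{1}{639} \approx -0.0015649$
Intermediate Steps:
$D = i \sqrt{2}$ ($D = \sqrt{-2} = i \sqrt{2} \approx 1.4142 i$)
$j{\left(h,d \right)} = 0$
$y{\left(r \right)} = r^{2}$
$T{\left(l,B \right)} = l - B^{2}$
$\frac{1}{T{\left(12,j{\left(D,3 \right)} \right)} - 651} = \frac{1}{\left(12 - 0^{2}\right) - 651} = \frac{1}{\left(12 - 0\right) - 651} = \frac{1}{\left(12 + 0\right) - 651} = \frac{1}{12 - 651} = \frac{1}{-639} = - \frac{1}{639}$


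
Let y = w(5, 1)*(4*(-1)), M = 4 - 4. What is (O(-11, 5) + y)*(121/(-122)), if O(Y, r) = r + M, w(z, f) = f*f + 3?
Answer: 1331/122 ≈ 10.910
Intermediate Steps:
w(z, f) = 3 + f² (w(z, f) = f² + 3 = 3 + f²)
M = 0
y = -16 (y = (3 + 1²)*(4*(-1)) = (3 + 1)*(-4) = 4*(-4) = -16)
O(Y, r) = r (O(Y, r) = r + 0 = r)
(O(-11, 5) + y)*(121/(-122)) = (5 - 16)*(121/(-122)) = -1331*(-1)/122 = -11*(-121/122) = 1331/122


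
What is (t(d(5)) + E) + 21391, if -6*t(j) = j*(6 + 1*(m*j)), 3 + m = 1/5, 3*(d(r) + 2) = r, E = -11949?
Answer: 1274722/135 ≈ 9442.4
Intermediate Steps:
d(r) = -2 + r/3
m = -14/5 (m = -3 + 1/5 = -3 + ⅕ = -14/5 ≈ -2.8000)
t(j) = -j*(6 - 14*j/5)/6 (t(j) = -j*(6 + 1*(-14*j/5))/6 = -j*(6 - 14*j/5)/6)
(t(d(5)) + E) + 21391 = ((-2 + (⅓)*5)*(-15 + 7*(-2 + (⅓)*5))/15 - 11949) + 21391 = ((-2 + 5/3)*(-15 + 7*(-2 + 5/3))/15 - 11949) + 21391 = ((1/15)*(-⅓)*(-15 + 7*(-⅓)) - 11949) + 21391 = ((1/15)*(-⅓)*(-15 - 7/3) - 11949) + 21391 = ((1/15)*(-⅓)*(-52/3) - 11949) + 21391 = (52/135 - 11949) + 21391 = -1613063/135 + 21391 = 1274722/135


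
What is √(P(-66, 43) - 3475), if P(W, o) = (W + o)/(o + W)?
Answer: 3*I*√386 ≈ 58.941*I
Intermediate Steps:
P(W, o) = 1 (P(W, o) = (W + o)/(W + o) = 1)
√(P(-66, 43) - 3475) = √(1 - 3475) = √(-3474) = 3*I*√386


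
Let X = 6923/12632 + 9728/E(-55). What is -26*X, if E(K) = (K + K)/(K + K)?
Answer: -1597583247/6316 ≈ -2.5294e+5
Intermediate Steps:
E(K) = 1 (E(K) = (2*K)/((2*K)) = (2*K)*(1/(2*K)) = 1)
X = 122891019/12632 (X = 6923/12632 + 9728/1 = 6923*(1/12632) + 9728*1 = 6923/12632 + 9728 = 122891019/12632 ≈ 9728.5)
-26*X = -26*122891019/12632 = -1597583247/6316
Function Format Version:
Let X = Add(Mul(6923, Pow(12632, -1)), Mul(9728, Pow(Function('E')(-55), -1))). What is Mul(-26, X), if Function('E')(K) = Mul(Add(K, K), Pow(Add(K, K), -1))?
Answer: Rational(-1597583247, 6316) ≈ -2.5294e+5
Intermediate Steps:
Function('E')(K) = 1 (Function('E')(K) = Mul(Mul(2, K), Pow(Mul(2, K), -1)) = Mul(Mul(2, K), Mul(Rational(1, 2), Pow(K, -1))) = 1)
X = Rational(122891019, 12632) (X = Add(Mul(6923, Pow(12632, -1)), Mul(9728, Pow(1, -1))) = Add(Mul(6923, Rational(1, 12632)), Mul(9728, 1)) = Add(Rational(6923, 12632), 9728) = Rational(122891019, 12632) ≈ 9728.5)
Mul(-26, X) = Mul(-26, Rational(122891019, 12632)) = Rational(-1597583247, 6316)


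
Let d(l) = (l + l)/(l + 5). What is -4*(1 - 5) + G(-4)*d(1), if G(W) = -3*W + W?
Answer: 56/3 ≈ 18.667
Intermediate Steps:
G(W) = -2*W
d(l) = 2*l/(5 + l) (d(l) = (2*l)/(5 + l) = 2*l/(5 + l))
-4*(1 - 5) + G(-4)*d(1) = -4*(1 - 5) + (-2*(-4))*(2*1/(5 + 1)) = -4*(-4) + 8*(2*1/6) = 16 + 8*(2*1*(⅙)) = 16 + 8*(⅓) = 16 + 8/3 = 56/3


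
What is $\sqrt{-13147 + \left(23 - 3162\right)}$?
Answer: $i \sqrt{16286} \approx 127.62 i$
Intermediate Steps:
$\sqrt{-13147 + \left(23 - 3162\right)} = \sqrt{-13147 - 3139} = \sqrt{-16286} = i \sqrt{16286}$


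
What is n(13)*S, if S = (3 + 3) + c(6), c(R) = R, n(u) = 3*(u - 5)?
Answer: 288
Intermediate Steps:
n(u) = -15 + 3*u (n(u) = 3*(-5 + u) = -15 + 3*u)
S = 12 (S = (3 + 3) + 6 = 6 + 6 = 12)
n(13)*S = (-15 + 3*13)*12 = (-15 + 39)*12 = 24*12 = 288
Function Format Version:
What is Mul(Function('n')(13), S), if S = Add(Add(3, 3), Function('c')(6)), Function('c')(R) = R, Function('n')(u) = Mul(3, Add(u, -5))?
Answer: 288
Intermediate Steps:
Function('n')(u) = Add(-15, Mul(3, u)) (Function('n')(u) = Mul(3, Add(-5, u)) = Add(-15, Mul(3, u)))
S = 12 (S = Add(Add(3, 3), 6) = Add(6, 6) = 12)
Mul(Function('n')(13), S) = Mul(Add(-15, Mul(3, 13)), 12) = Mul(Add(-15, 39), 12) = Mul(24, 12) = 288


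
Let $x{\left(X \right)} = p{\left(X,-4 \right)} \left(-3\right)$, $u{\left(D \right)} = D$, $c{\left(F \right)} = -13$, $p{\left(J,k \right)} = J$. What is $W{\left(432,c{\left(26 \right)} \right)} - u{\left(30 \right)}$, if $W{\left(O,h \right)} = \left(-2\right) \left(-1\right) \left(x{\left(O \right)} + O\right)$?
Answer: $-1758$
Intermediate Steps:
$x{\left(X \right)} = - 3 X$ ($x{\left(X \right)} = X \left(-3\right) = - 3 X$)
$W{\left(O,h \right)} = - 4 O$ ($W{\left(O,h \right)} = \left(-2\right) \left(-1\right) \left(- 3 O + O\right) = 2 \left(- 2 O\right) = - 4 O$)
$W{\left(432,c{\left(26 \right)} \right)} - u{\left(30 \right)} = \left(-4\right) 432 - 30 = -1728 - 30 = -1758$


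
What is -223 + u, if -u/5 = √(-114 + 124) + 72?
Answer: -583 - 5*√10 ≈ -598.81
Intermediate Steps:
u = -360 - 5*√10 (u = -5*(√(-114 + 124) + 72) = -5*(√10 + 72) = -5*(72 + √10) = -360 - 5*√10 ≈ -375.81)
-223 + u = -223 + (-360 - 5*√10) = -583 - 5*√10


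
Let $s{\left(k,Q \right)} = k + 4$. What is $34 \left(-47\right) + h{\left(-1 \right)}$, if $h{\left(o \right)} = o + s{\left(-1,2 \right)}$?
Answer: $-1596$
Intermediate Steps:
$s{\left(k,Q \right)} = 4 + k$
$h{\left(o \right)} = 3 + o$ ($h{\left(o \right)} = o + \left(4 - 1\right) = o + 3 = 3 + o$)
$34 \left(-47\right) + h{\left(-1 \right)} = 34 \left(-47\right) + \left(3 - 1\right) = -1598 + 2 = -1596$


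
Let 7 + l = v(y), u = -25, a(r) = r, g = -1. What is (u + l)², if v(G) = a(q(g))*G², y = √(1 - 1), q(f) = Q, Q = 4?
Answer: 1024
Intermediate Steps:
q(f) = 4
y = 0 (y = √0 = 0)
v(G) = 4*G²
l = -7 (l = -7 + 4*0² = -7 + 4*0 = -7 + 0 = -7)
(u + l)² = (-25 - 7)² = (-32)² = 1024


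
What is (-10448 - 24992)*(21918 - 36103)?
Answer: 502716400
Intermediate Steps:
(-10448 - 24992)*(21918 - 36103) = -35440*(-14185) = 502716400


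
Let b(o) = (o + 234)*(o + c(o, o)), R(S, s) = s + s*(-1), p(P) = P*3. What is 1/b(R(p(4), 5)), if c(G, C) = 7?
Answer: 1/1638 ≈ 0.00061050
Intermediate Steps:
p(P) = 3*P
R(S, s) = 0 (R(S, s) = s - s = 0)
b(o) = (7 + o)*(234 + o) (b(o) = (o + 234)*(o + 7) = (234 + o)*(7 + o) = (7 + o)*(234 + o))
1/b(R(p(4), 5)) = 1/(1638 + 0² + 241*0) = 1/(1638 + 0 + 0) = 1/1638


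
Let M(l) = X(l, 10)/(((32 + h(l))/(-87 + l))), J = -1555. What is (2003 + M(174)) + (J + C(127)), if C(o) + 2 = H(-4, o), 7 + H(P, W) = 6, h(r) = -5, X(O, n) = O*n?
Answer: 18155/3 ≈ 6051.7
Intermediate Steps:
M(l) = 10*l*(-29/9 + l/27) (M(l) = (l*10)/(((32 - 5)/(-87 + l))) = (10*l)/((27/(-87 + l))) = (10*l)*(-29/9 + l/27) = 10*l*(-29/9 + l/27))
H(P, W) = -1 (H(P, W) = -7 + 6 = -1)
C(o) = -3 (C(o) = -2 - 1 = -3)
(2003 + M(174)) + (J + C(127)) = (2003 + (10/27)*174*(-87 + 174)) + (-1555 - 3) = (2003 + (10/27)*174*87) - 1558 = (2003 + 16820/3) - 1558 = 22829/3 - 1558 = 18155/3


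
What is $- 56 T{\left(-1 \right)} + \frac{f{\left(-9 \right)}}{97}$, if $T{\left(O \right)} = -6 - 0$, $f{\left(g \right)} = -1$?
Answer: $\frac{32591}{97} \approx 335.99$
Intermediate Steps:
$T{\left(O \right)} = -6$ ($T{\left(O \right)} = -6 + 0 = -6$)
$- 56 T{\left(-1 \right)} + \frac{f{\left(-9 \right)}}{97} = \left(-56\right) \left(-6\right) - \frac{1}{97} = 336 - \frac{1}{97} = \frac{32591}{97}$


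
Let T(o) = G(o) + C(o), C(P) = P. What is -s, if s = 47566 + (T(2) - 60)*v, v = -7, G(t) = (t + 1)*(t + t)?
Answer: -47888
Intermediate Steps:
G(t) = 2*t*(1 + t) (G(t) = (1 + t)*(2*t) = 2*t*(1 + t))
T(o) = o + 2*o*(1 + o) (T(o) = 2*o*(1 + o) + o = o + 2*o*(1 + o))
s = 47888 (s = 47566 + (2*(3 + 2*2) - 60)*(-7) = 47566 + (2*(3 + 4) - 60)*(-7) = 47566 + (2*7 - 60)*(-7) = 47566 + (14 - 60)*(-7) = 47566 - 46*(-7) = 47566 + 322 = 47888)
-s = -1*47888 = -47888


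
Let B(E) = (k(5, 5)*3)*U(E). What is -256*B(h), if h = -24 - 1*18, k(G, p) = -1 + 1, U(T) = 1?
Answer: 0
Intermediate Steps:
k(G, p) = 0
h = -42 (h = -24 - 18 = -42)
B(E) = 0 (B(E) = (0*3)*1 = 0*1 = 0)
-256*B(h) = -256*0 = 0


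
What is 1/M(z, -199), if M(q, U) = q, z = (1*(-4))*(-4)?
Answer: 1/16 ≈ 0.062500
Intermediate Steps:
z = 16 (z = -4*(-4) = 16)
1/M(z, -199) = 1/16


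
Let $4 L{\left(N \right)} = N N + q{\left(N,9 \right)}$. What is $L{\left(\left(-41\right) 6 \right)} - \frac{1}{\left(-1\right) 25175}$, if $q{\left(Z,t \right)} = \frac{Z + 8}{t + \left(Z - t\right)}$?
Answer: $\frac{187392303217}{12386100} \approx 15129.0$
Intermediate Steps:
$q{\left(Z,t \right)} = \frac{8 + Z}{Z}$
$L{\left(N \right)} = \frac{N^{2}}{4} + \frac{8 + N}{4 N}$ ($L{\left(N \right)} = \frac{N N + \frac{8 + N}{N}}{4} = \frac{N^{2} + \frac{8 + N}{N}}{4} = \frac{N^{2}}{4} + \frac{8 + N}{4 N}$)
$L{\left(\left(-41\right) 6 \right)} - \frac{1}{\left(-1\right) 25175} = \frac{8 - 246 + \left(\left(-41\right) 6\right)^{3}}{4 \left(\left(-41\right) 6\right)} - \frac{1}{\left(-1\right) 25175} = \frac{8 - 246 + \left(-246\right)^{3}}{4 \left(-246\right)} - \frac{1}{-25175} = \frac{1}{4} \left(- \frac{1}{246}\right) \left(8 - 246 - 14886936\right) - - \frac{1}{25175} = \frac{1}{4} \left(- \frac{1}{246}\right) \left(-14887174\right) + \frac{1}{25175} = \frac{7443587}{492} + \frac{1}{25175} = \frac{187392303217}{12386100}$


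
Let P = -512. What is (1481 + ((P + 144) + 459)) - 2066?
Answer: -494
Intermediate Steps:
(1481 + ((P + 144) + 459)) - 2066 = (1481 + ((-512 + 144) + 459)) - 2066 = (1481 + (-368 + 459)) - 2066 = (1481 + 91) - 2066 = 1572 - 2066 = -494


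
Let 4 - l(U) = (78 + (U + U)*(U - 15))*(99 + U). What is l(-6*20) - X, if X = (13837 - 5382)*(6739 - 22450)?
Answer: 133518547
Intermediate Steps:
X = -132836505 (X = 8455*(-15711) = -132836505)
l(U) = 4 - (78 + 2*U*(-15 + U))*(99 + U) (l(U) = 4 - (78 + (U + U)*(U - 15))*(99 + U) = 4 - (78 + (2*U)*(-15 + U))*(99 + U) = 4 - (78 + 2*U*(-15 + U))*(99 + U))
l(-6*20) - X = (-7718 - 168*(-6*20)² - 2*(-6*20)³ + 2892*(-6*20)) - 1*(-132836505) = (-7718 - 168*(-120)² - 2*(-120)³ + 2892*(-120)) + 132836505 = (-7718 - 168*14400 - 2*(-1728000) - 347040) + 132836505 = (-7718 - 2419200 + 3456000 - 347040) + 132836505 = 682042 + 132836505 = 133518547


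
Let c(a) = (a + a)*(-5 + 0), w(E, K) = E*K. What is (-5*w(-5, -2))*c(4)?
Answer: 2000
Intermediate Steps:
c(a) = -10*a (c(a) = (2*a)*(-5) = -10*a)
(-5*w(-5, -2))*c(4) = (-(-25)*(-2))*(-10*4) = -5*10*(-40) = -50*(-40) = 2000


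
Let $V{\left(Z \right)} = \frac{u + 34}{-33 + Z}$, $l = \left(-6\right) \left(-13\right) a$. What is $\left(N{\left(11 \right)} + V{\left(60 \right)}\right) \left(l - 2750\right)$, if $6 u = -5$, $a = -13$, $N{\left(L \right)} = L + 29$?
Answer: $- \frac{12569878}{81} \approx -1.5518 \cdot 10^{5}$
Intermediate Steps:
$N{\left(L \right)} = 29 + L$
$u = - \frac{5}{6}$ ($u = \frac{1}{6} \left(-5\right) = - \frac{5}{6} \approx -0.83333$)
$l = -1014$ ($l = \left(-6\right) \left(-13\right) \left(-13\right) = 78 \left(-13\right) = -1014$)
$V{\left(Z \right)} = \frac{199}{6 \left(-33 + Z\right)}$ ($V{\left(Z \right)} = \frac{- \frac{5}{6} + 34}{-33 + Z} = \frac{199}{6 \left(-33 + Z\right)}$)
$\left(N{\left(11 \right)} + V{\left(60 \right)}\right) \left(l - 2750\right) = \left(\left(29 + 11\right) + \frac{199}{6 \left(-33 + 60\right)}\right) \left(-1014 - 2750\right) = \left(40 + \frac{199}{6 \cdot 27}\right) \left(-3764\right) = \left(40 + \frac{199}{6} \cdot \frac{1}{27}\right) \left(-3764\right) = \left(40 + \frac{199}{162}\right) \left(-3764\right) = \frac{6679}{162} \left(-3764\right) = - \frac{12569878}{81}$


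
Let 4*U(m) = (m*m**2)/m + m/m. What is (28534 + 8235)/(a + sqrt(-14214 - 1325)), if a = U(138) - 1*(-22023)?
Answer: 15757281412/11478585393 - 588304*I*sqrt(15539)/11478585393 ≈ 1.3728 - 0.0063889*I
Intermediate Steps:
U(m) = 1/4 + m**2/4 (U(m) = ((m*m**2)/m + m/m)/4 = (m**3/m + 1)/4 = (m**2 + 1)/4 = (1 + m**2)/4 = 1/4 + m**2/4)
a = 107137/4 (a = (1/4 + (1/4)*138**2) - 1*(-22023) = (1/4 + (1/4)*19044) + 22023 = (1/4 + 4761) + 22023 = 19045/4 + 22023 = 107137/4 ≈ 26784.)
(28534 + 8235)/(a + sqrt(-14214 - 1325)) = (28534 + 8235)/(107137/4 + sqrt(-14214 - 1325)) = 36769/(107137/4 + sqrt(-15539)) = 36769/(107137/4 + I*sqrt(15539))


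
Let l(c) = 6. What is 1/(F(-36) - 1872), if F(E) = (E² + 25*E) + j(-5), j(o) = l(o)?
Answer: -1/1470 ≈ -0.00068027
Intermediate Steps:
j(o) = 6
F(E) = 6 + E² + 25*E (F(E) = (E² + 25*E) + 6 = 6 + E² + 25*E)
1/(F(-36) - 1872) = 1/((6 + (-36)² + 25*(-36)) - 1872) = 1/((6 + 1296 - 900) - 1872) = 1/(402 - 1872) = 1/(-1470) = -1/1470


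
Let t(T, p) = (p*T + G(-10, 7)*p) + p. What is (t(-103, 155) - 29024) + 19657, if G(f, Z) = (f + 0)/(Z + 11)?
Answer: -227368/9 ≈ -25263.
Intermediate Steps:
G(f, Z) = f/(11 + Z)
t(T, p) = 4*p/9 + T*p (t(T, p) = (p*T + (-10/(11 + 7))*p) + p = (T*p + (-10/18)*p) + p = (T*p + (-10*1/18)*p) + p = (T*p - 5*p/9) + p = (-5*p/9 + T*p) + p = 4*p/9 + T*p)
(t(-103, 155) - 29024) + 19657 = ((⅑)*155*(4 + 9*(-103)) - 29024) + 19657 = ((⅑)*155*(4 - 927) - 29024) + 19657 = ((⅑)*155*(-923) - 29024) + 19657 = (-143065/9 - 29024) + 19657 = -404281/9 + 19657 = -227368/9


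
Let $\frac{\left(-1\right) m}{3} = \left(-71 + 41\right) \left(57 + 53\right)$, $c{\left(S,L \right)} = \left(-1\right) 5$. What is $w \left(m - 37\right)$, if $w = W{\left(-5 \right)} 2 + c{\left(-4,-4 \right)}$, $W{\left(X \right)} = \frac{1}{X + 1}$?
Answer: $- \frac{108493}{2} \approx -54247.0$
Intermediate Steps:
$c{\left(S,L \right)} = -5$
$m = 9900$ ($m = - 3 \left(-71 + 41\right) \left(57 + 53\right) = - 3 \left(\left(-30\right) 110\right) = \left(-3\right) \left(-3300\right) = 9900$)
$W{\left(X \right)} = \frac{1}{1 + X}$
$w = - \frac{11}{2}$ ($w = \frac{1}{1 - 5} \cdot 2 - 5 = \frac{1}{-4} \cdot 2 - 5 = \left(- \frac{1}{4}\right) 2 - 5 = - \frac{1}{2} - 5 = - \frac{11}{2} \approx -5.5$)
$w \left(m - 37\right) = - \frac{11 \left(9900 - 37\right)}{2} = \left(- \frac{11}{2}\right) 9863 = - \frac{108493}{2}$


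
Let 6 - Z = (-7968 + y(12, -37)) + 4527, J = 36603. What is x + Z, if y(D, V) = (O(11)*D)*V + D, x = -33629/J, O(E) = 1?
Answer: 141949408/36603 ≈ 3878.1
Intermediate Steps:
x = -33629/36603 ≈ -0.91875
y(D, V) = D + D*V (y(D, V) = (1*D)*V + D = D*V + D = D + D*V)
Z = 3879 (Z = 6 - ((-7968 + 12*(1 - 37)) + 4527) = 6 - ((-7968 + 12*(-36)) + 4527) = 6 - ((-7968 - 432) + 4527) = 6 - (-8400 + 4527) = 6 - 1*(-3873) = 6 + 3873 = 3879)
x + Z = -33629/36603 + 3879 = 141949408/36603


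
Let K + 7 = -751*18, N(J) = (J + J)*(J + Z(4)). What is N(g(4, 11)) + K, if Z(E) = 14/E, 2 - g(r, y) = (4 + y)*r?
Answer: -7203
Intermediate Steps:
g(r, y) = 2 - r*(4 + y) (g(r, y) = 2 - (4 + y)*r = 2 - r*(4 + y))
N(J) = 2*J*(7/2 + J) (N(J) = (J + J)*(J + 14/4) = (2*J)*(J + 14*(¼)) = (2*J)*(J + 7/2) = (2*J)*(7/2 + J) = 2*J*(7/2 + J))
K = -13525 (K = -7 - 751*18 = -7 - 13518 = -13525)
N(g(4, 11)) + K = (2 - 4*4 - 1*4*11)*(7 + 2*(2 - 4*4 - 1*4*11)) - 13525 = (2 - 16 - 44)*(7 + 2*(2 - 16 - 44)) - 13525 = -58*(7 + 2*(-58)) - 13525 = -58*(7 - 116) - 13525 = -58*(-109) - 13525 = 6322 - 13525 = -7203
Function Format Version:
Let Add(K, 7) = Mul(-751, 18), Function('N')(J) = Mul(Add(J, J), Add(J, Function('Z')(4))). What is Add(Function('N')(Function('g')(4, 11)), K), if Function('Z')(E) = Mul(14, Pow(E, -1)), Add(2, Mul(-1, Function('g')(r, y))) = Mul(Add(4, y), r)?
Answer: -7203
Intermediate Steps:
Function('g')(r, y) = Add(2, Mul(-1, r, Add(4, y))) (Function('g')(r, y) = Add(2, Mul(-1, Mul(Add(4, y), r))) = Add(2, Mul(-1, Mul(r, Add(4, y)))) = Add(2, Mul(-1, r, Add(4, y))))
Function('N')(J) = Mul(2, J, Add(Rational(7, 2), J)) (Function('N')(J) = Mul(Add(J, J), Add(J, Mul(14, Pow(4, -1)))) = Mul(Mul(2, J), Add(J, Mul(14, Rational(1, 4)))) = Mul(Mul(2, J), Add(J, Rational(7, 2))) = Mul(Mul(2, J), Add(Rational(7, 2), J)) = Mul(2, J, Add(Rational(7, 2), J)))
K = -13525 (K = Add(-7, Mul(-751, 18)) = Add(-7, -13518) = -13525)
Add(Function('N')(Function('g')(4, 11)), K) = Add(Mul(Add(2, Mul(-4, 4), Mul(-1, 4, 11)), Add(7, Mul(2, Add(2, Mul(-4, 4), Mul(-1, 4, 11))))), -13525) = Add(Mul(Add(2, -16, -44), Add(7, Mul(2, Add(2, -16, -44)))), -13525) = Add(Mul(-58, Add(7, Mul(2, -58))), -13525) = Add(Mul(-58, Add(7, -116)), -13525) = Add(Mul(-58, -109), -13525) = Add(6322, -13525) = -7203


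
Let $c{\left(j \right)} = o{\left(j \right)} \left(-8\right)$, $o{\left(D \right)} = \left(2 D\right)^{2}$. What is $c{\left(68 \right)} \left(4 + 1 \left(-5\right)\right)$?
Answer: $147968$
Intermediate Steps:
$o{\left(D \right)} = 4 D^{2}$
$c{\left(j \right)} = - 32 j^{2}$ ($c{\left(j \right)} = 4 j^{2} \left(-8\right) = - 32 j^{2}$)
$c{\left(68 \right)} \left(4 + 1 \left(-5\right)\right) = - 32 \cdot 68^{2} \left(4 + 1 \left(-5\right)\right) = \left(-32\right) 4624 \left(4 - 5\right) = \left(-147968\right) \left(-1\right) = 147968$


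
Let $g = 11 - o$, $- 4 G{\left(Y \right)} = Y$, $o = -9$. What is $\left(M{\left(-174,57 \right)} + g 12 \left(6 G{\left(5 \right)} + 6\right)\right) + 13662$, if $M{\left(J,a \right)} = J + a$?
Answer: $13185$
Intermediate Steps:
$G{\left(Y \right)} = - \frac{Y}{4}$
$g = 20$ ($g = 11 - -9 = 11 + 9 = 20$)
$\left(M{\left(-174,57 \right)} + g 12 \left(6 G{\left(5 \right)} + 6\right)\right) + 13662 = \left(\left(-174 + 57\right) + 20 \cdot 12 \left(6 \left(\left(- \frac{1}{4}\right) 5\right) + 6\right)\right) + 13662 = \left(-117 + 240 \left(6 \left(- \frac{5}{4}\right) + 6\right)\right) + 13662 = \left(-117 + 240 \left(- \frac{15}{2} + 6\right)\right) + 13662 = \left(-117 + 240 \left(- \frac{3}{2}\right)\right) + 13662 = \left(-117 - 360\right) + 13662 = -477 + 13662 = 13185$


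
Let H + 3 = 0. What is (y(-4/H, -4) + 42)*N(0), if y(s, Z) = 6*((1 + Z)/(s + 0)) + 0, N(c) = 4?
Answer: 114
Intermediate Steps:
H = -3 (H = -3 + 0 = -3)
y(s, Z) = 6*(1 + Z)/s (y(s, Z) = 6*((1 + Z)/s) + 0 = 6*(1 + Z)/s + 0 = 6*(1 + Z)/s)
(y(-4/H, -4) + 42)*N(0) = (6*(1 - 4)/((-4/(-3))) + 42)*4 = (6*(-3)/(-4*(-⅓)) + 42)*4 = (6*(-3)/(4/3) + 42)*4 = (6*(¾)*(-3) + 42)*4 = (-27/2 + 42)*4 = (57/2)*4 = 114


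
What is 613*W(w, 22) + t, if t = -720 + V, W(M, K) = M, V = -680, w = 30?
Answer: 16990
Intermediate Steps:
t = -1400 (t = -720 - 680 = -1400)
613*W(w, 22) + t = 613*30 - 1400 = 18390 - 1400 = 16990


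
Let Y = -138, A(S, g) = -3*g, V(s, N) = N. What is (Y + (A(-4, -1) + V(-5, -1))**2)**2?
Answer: 17956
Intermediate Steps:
(Y + (A(-4, -1) + V(-5, -1))**2)**2 = (-138 + (-3*(-1) - 1)**2)**2 = (-138 + (3 - 1)**2)**2 = (-138 + 2**2)**2 = (-138 + 4)**2 = (-134)**2 = 17956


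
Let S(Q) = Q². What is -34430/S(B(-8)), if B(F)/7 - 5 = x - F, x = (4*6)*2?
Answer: -34430/182329 ≈ -0.18883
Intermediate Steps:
x = 48 (x = 24*2 = 48)
B(F) = 371 - 7*F (B(F) = 35 + 7*(48 - F) = 35 + (336 - 7*F) = 371 - 7*F)
-34430/S(B(-8)) = -34430/(371 - 7*(-8))² = -34430/(371 + 56)² = -34430/(427²) = -34430/182329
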